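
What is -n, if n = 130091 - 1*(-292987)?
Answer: -423078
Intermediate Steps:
n = 423078 (n = 130091 + 292987 = 423078)
-n = -1*423078 = -423078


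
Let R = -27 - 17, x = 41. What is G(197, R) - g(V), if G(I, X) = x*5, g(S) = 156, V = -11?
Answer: 49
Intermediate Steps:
R = -44
G(I, X) = 205 (G(I, X) = 41*5 = 205)
G(197, R) - g(V) = 205 - 1*156 = 205 - 156 = 49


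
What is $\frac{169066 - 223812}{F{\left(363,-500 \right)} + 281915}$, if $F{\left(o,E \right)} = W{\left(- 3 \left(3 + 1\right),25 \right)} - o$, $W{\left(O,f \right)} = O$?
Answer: $- \frac{27373}{140770} \approx -0.19445$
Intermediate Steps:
$F{\left(o,E \right)} = -12 - o$ ($F{\left(o,E \right)} = - 3 \left(3 + 1\right) - o = \left(-3\right) 4 - o = -12 - o$)
$\frac{169066 - 223812}{F{\left(363,-500 \right)} + 281915} = \frac{169066 - 223812}{\left(-12 - 363\right) + 281915} = - \frac{54746}{\left(-12 - 363\right) + 281915} = - \frac{54746}{-375 + 281915} = - \frac{54746}{281540} = \left(-54746\right) \frac{1}{281540} = - \frac{27373}{140770}$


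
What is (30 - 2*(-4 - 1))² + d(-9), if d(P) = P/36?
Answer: 6399/4 ≈ 1599.8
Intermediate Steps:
d(P) = P/36 (d(P) = P*(1/36) = P/36)
(30 - 2*(-4 - 1))² + d(-9) = (30 - 2*(-4 - 1))² + (1/36)*(-9) = (30 - 2*(-5))² - ¼ = (30 + 10)² - ¼ = 40² - ¼ = 1600 - ¼ = 6399/4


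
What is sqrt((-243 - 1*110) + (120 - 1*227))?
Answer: 2*I*sqrt(115) ≈ 21.448*I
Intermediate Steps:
sqrt((-243 - 1*110) + (120 - 1*227)) = sqrt((-243 - 110) + (120 - 227)) = sqrt(-353 - 107) = sqrt(-460) = 2*I*sqrt(115)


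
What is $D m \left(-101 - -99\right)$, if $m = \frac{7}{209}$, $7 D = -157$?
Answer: $\frac{314}{209} \approx 1.5024$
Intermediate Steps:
$D = - \frac{157}{7}$ ($D = \frac{1}{7} \left(-157\right) = - \frac{157}{7} \approx -22.429$)
$m = \frac{7}{209}$ ($m = 7 \cdot \frac{1}{209} = \frac{7}{209} \approx 0.033493$)
$D m \left(-101 - -99\right) = \left(- \frac{157}{7}\right) \frac{7}{209} \left(-101 - -99\right) = - \frac{157 \left(-101 + 99\right)}{209} = \left(- \frac{157}{209}\right) \left(-2\right) = \frac{314}{209}$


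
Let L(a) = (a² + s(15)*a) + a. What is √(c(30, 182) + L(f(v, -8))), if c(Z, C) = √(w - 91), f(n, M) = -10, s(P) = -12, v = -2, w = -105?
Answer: √(210 + 14*I) ≈ 14.499 + 0.48278*I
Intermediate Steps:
c(Z, C) = 14*I (c(Z, C) = √(-105 - 91) = √(-196) = 14*I)
L(a) = a² - 11*a (L(a) = (a² - 12*a) + a = a² - 11*a)
√(c(30, 182) + L(f(v, -8))) = √(14*I - 10*(-11 - 10)) = √(14*I - 10*(-21)) = √(14*I + 210) = √(210 + 14*I)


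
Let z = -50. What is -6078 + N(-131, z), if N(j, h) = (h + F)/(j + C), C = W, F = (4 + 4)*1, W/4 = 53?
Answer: -164120/27 ≈ -6078.5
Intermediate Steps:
W = 212 (W = 4*53 = 212)
F = 8 (F = 8*1 = 8)
C = 212
N(j, h) = (8 + h)/(212 + j) (N(j, h) = (h + 8)/(j + 212) = (8 + h)/(212 + j))
-6078 + N(-131, z) = -6078 + (8 - 50)/(212 - 131) = -6078 - 42/81 = -6078 + (1/81)*(-42) = -6078 - 14/27 = -164120/27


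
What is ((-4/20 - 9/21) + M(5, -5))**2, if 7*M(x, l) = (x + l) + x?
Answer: 9/1225 ≈ 0.0073469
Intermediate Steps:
M(x, l) = l/7 + 2*x/7 (M(x, l) = ((x + l) + x)/7 = ((l + x) + x)/7 = (l + 2*x)/7 = l/7 + 2*x/7)
((-4/20 - 9/21) + M(5, -5))**2 = ((-4/20 - 9/21) + ((1/7)*(-5) + (2/7)*5))**2 = ((-4*1/20 - 9*1/21) + (-5/7 + 10/7))**2 = ((-1/5 - 3/7) + 5/7)**2 = (-22/35 + 5/7)**2 = (3/35)**2 = 9/1225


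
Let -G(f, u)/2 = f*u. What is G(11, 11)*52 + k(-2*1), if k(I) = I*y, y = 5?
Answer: -12594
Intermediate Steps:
G(f, u) = -2*f*u
k(I) = 5*I (k(I) = I*5 = 5*I)
G(11, 11)*52 + k(-2*1) = -2*11*11*52 + 5*(-2*1) = -242*52 + 5*(-2) = -12584 - 10 = -12594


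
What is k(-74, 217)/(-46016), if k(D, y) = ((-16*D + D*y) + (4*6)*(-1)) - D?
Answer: 1853/5752 ≈ 0.32215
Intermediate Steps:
k(D, y) = -24 - 17*D + D*y (k(D, y) = ((-16*D + D*y) + 24*(-1)) - D = ((-16*D + D*y) - 24) - D = (-24 - 16*D + D*y) - D = -24 - 17*D + D*y)
k(-74, 217)/(-46016) = (-24 - 17*(-74) - 74*217)/(-46016) = (-24 + 1258 - 16058)*(-1/46016) = -14824*(-1/46016) = 1853/5752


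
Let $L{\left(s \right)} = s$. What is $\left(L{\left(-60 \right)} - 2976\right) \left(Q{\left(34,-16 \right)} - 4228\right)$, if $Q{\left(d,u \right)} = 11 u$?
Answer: $13370544$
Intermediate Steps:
$\left(L{\left(-60 \right)} - 2976\right) \left(Q{\left(34,-16 \right)} - 4228\right) = \left(-60 - 2976\right) \left(11 \left(-16\right) - 4228\right) = - 3036 \left(-176 - 4228\right) = \left(-3036\right) \left(-4404\right) = 13370544$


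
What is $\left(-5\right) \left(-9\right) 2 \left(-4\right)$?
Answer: $-360$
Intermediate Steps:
$\left(-5\right) \left(-9\right) 2 \left(-4\right) = 45 \left(-8\right) = -360$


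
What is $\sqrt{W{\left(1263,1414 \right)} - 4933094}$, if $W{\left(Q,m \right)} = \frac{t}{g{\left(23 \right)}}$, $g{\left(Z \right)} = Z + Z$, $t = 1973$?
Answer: $\frac{i \sqrt{10438336146}}{46} \approx 2221.0 i$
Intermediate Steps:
$g{\left(Z \right)} = 2 Z$
$W{\left(Q,m \right)} = \frac{1973}{46}$ ($W{\left(Q,m \right)} = \frac{1973}{2 \cdot 23} = \frac{1973}{46}$)
$\sqrt{W{\left(1263,1414 \right)} - 4933094} = \sqrt{\frac{1973}{46} - 4933094} = \sqrt{- \frac{226920351}{46}} = \frac{i \sqrt{10438336146}}{46}$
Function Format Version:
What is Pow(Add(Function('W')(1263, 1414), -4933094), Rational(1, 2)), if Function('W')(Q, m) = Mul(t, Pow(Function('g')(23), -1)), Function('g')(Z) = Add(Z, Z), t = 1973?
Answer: Mul(Rational(1, 46), I, Pow(10438336146, Rational(1, 2))) ≈ Mul(2221.0, I)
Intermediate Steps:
Function('g')(Z) = Mul(2, Z)
Function('W')(Q, m) = Rational(1973, 46) (Function('W')(Q, m) = Mul(1973, Pow(Mul(2, 23), -1)) = Mul(1973, Pow(46, -1)) = Mul(1973, Rational(1, 46)) = Rational(1973, 46))
Pow(Add(Function('W')(1263, 1414), -4933094), Rational(1, 2)) = Pow(Add(Rational(1973, 46), -4933094), Rational(1, 2)) = Pow(Rational(-226920351, 46), Rational(1, 2)) = Mul(Rational(1, 46), I, Pow(10438336146, Rational(1, 2)))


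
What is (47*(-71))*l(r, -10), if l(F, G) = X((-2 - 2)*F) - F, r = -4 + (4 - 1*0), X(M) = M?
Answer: 0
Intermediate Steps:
r = 0 (r = -4 + (4 + 0) = -4 + 4 = 0)
l(F, G) = -5*F (l(F, G) = (-2 - 2)*F - F = -4*F - F = -5*F)
(47*(-71))*l(r, -10) = (47*(-71))*(-5*0) = -3337*0 = 0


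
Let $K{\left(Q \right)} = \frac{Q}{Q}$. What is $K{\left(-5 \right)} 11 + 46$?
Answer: $57$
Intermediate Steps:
$K{\left(Q \right)} = 1$
$K{\left(-5 \right)} 11 + 46 = 1 \cdot 11 + 46 = 11 + 46 = 57$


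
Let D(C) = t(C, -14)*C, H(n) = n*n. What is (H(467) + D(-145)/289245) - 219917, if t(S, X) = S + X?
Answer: -35247787/19283 ≈ -1827.9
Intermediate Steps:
H(n) = n²
D(C) = C*(-14 + C) (D(C) = (C - 14)*C = (-14 + C)*C = C*(-14 + C))
(H(467) + D(-145)/289245) - 219917 = (467² - 145*(-14 - 145)/289245) - 219917 = (218089 - 145*(-159)*(1/289245)) - 219917 = (218089 + 23055*(1/289245)) - 219917 = (218089 + 1537/19283) - 219917 = 4205411724/19283 - 219917 = -35247787/19283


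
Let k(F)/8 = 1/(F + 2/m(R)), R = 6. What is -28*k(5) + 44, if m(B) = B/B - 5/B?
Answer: 524/17 ≈ 30.824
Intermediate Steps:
m(B) = 1 - 5/B
k(F) = 8/(12 + F) (k(F) = 8/(F + 2/(((-5 + 6)/6))) = 8/(F + 2/(((⅙)*1))) = 8/(F + 2/(⅙)) = 8/(F + 2*6) = 8/(F + 12) = 8/(12 + F))
-28*k(5) + 44 = -224/(12 + 5) + 44 = -224/17 + 44 = 524/17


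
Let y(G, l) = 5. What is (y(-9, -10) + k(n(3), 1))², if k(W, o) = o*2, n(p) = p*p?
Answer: 49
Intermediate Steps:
n(p) = p²
k(W, o) = 2*o
(y(-9, -10) + k(n(3), 1))² = (5 + 2*1)² = (5 + 2)² = 7² = 49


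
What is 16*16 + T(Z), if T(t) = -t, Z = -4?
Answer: 260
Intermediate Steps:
16*16 + T(Z) = 16*16 - 1*(-4) = 256 + 4 = 260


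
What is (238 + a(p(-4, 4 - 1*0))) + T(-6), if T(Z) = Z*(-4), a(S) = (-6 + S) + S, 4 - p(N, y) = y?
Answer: 256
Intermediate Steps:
p(N, y) = 4 - y
a(S) = -6 + 2*S
T(Z) = -4*Z
(238 + a(p(-4, 4 - 1*0))) + T(-6) = (238 + (-6 + 2*(4 - (4 - 1*0)))) - 4*(-6) = (238 + (-6 + 2*(4 - (4 + 0)))) + 24 = (238 + (-6 + 2*(4 - 1*4))) + 24 = (238 + (-6 + 2*(4 - 4))) + 24 = (238 + (-6 + 2*0)) + 24 = (238 + (-6 + 0)) + 24 = (238 - 6) + 24 = 232 + 24 = 256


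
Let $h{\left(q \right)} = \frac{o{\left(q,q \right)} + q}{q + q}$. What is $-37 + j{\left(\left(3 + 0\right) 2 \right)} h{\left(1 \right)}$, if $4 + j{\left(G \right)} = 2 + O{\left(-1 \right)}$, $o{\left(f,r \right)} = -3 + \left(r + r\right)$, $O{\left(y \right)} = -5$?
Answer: $-37$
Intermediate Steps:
$o{\left(f,r \right)} = -3 + 2 r$
$h{\left(q \right)} = \frac{-3 + 3 q}{2 q}$ ($h{\left(q \right)} = \frac{\left(-3 + 2 q\right) + q}{q + q} = \frac{-3 + 3 q}{2 q}$)
$j{\left(G \right)} = -7$ ($j{\left(G \right)} = -4 + \left(2 - 5\right) = -4 - 3 = -7$)
$-37 + j{\left(\left(3 + 0\right) 2 \right)} h{\left(1 \right)} = -37 - 7 \frac{3 \left(-1 + 1\right)}{2 \cdot 1} = -37 - 7 \cdot \frac{3}{2} \cdot 1 \cdot 0 = -37 - 0 = -37 + 0 = -37$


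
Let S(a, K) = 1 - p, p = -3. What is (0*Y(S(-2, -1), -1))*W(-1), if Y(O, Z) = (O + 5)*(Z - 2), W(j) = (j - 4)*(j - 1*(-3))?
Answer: 0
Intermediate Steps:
W(j) = (-4 + j)*(3 + j) (W(j) = (-4 + j)*(j + 3) = (-4 + j)*(3 + j))
S(a, K) = 4 (S(a, K) = 1 - 1*(-3) = 1 + 3 = 4)
Y(O, Z) = (-2 + Z)*(5 + O) (Y(O, Z) = (5 + O)*(-2 + Z) = (-2 + Z)*(5 + O))
(0*Y(S(-2, -1), -1))*W(-1) = (0*(-10 - 2*4 + 5*(-1) + 4*(-1)))*(-12 + (-1)² - 1*(-1)) = (0*(-10 - 8 - 5 - 4))*(-12 + 1 + 1) = (0*(-27))*(-10) = 0*(-10) = 0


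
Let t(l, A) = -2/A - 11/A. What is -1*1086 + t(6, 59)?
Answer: -64087/59 ≈ -1086.2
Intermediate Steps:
t(l, A) = -13/A
-1*1086 + t(6, 59) = -1*1086 - 13/59 = -1086 - 13*1/59 = -1086 - 13/59 = -64087/59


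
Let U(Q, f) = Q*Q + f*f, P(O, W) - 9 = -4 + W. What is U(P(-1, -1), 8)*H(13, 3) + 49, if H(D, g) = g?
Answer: 289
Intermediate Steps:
P(O, W) = 5 + W (P(O, W) = 9 + (-4 + W) = 5 + W)
U(Q, f) = Q**2 + f**2
U(P(-1, -1), 8)*H(13, 3) + 49 = ((5 - 1)**2 + 8**2)*3 + 49 = (4**2 + 64)*3 + 49 = (16 + 64)*3 + 49 = 80*3 + 49 = 240 + 49 = 289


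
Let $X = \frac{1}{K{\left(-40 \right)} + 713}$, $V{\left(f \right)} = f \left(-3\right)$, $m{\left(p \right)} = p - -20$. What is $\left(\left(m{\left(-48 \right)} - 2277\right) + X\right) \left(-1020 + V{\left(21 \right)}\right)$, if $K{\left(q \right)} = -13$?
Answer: $\frac{1747419417}{700} \approx 2.4963 \cdot 10^{6}$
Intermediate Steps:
$m{\left(p \right)} = 20 + p$ ($m{\left(p \right)} = p + 20 = 20 + p$)
$V{\left(f \right)} = - 3 f$
$X = \frac{1}{700}$ ($X = \frac{1}{-13 + 713} = \frac{1}{700} \approx 0.0014286$)
$\left(\left(m{\left(-48 \right)} - 2277\right) + X\right) \left(-1020 + V{\left(21 \right)}\right) = \left(\left(\left(20 - 48\right) - 2277\right) + \frac{1}{700}\right) \left(-1020 - 63\right) = \left(\left(-28 - 2277\right) + \frac{1}{700}\right) \left(-1020 - 63\right) = \left(-2305 + \frac{1}{700}\right) \left(-1083\right) = \left(- \frac{1613499}{700}\right) \left(-1083\right) = \frac{1747419417}{700}$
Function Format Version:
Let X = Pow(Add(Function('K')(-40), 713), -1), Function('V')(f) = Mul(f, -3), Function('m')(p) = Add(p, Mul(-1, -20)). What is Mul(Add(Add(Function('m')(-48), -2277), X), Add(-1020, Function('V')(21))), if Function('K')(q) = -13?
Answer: Rational(1747419417, 700) ≈ 2.4963e+6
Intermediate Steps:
Function('m')(p) = Add(20, p) (Function('m')(p) = Add(p, 20) = Add(20, p))
Function('V')(f) = Mul(-3, f)
X = Rational(1, 700) (X = Pow(Add(-13, 713), -1) = Pow(700, -1) = Rational(1, 700) ≈ 0.0014286)
Mul(Add(Add(Function('m')(-48), -2277), X), Add(-1020, Function('V')(21))) = Mul(Add(Add(Add(20, -48), -2277), Rational(1, 700)), Add(-1020, Mul(-3, 21))) = Mul(Add(Add(-28, -2277), Rational(1, 700)), Add(-1020, -63)) = Mul(Add(-2305, Rational(1, 700)), -1083) = Mul(Rational(-1613499, 700), -1083) = Rational(1747419417, 700)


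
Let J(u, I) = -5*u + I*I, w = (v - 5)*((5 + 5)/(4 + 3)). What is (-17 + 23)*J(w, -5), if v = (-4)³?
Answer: 21750/7 ≈ 3107.1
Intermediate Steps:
v = -64
w = -690/7 (w = (-64 - 5)*((5 + 5)/(4 + 3)) = -690/7 ≈ -98.571)
J(u, I) = I² - 5*u (J(u, I) = -5*u + I² = I² - 5*u)
(-17 + 23)*J(w, -5) = (-17 + 23)*((-5)² - 5*(-690/7)) = 6*(25 + 3450/7) = 6*(3625/7) = 21750/7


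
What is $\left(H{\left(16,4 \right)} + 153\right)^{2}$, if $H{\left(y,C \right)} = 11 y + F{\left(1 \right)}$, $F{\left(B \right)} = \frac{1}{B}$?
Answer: $108900$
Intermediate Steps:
$H{\left(y,C \right)} = 1 + 11 y$ ($H{\left(y,C \right)} = 11 y + 1^{-1} = 11 y + 1 = 1 + 11 y$)
$\left(H{\left(16,4 \right)} + 153\right)^{2} = \left(\left(1 + 11 \cdot 16\right) + 153\right)^{2} = \left(\left(1 + 176\right) + 153\right)^{2} = \left(177 + 153\right)^{2} = 330^{2} = 108900$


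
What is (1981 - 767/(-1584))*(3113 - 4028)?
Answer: -957294655/528 ≈ -1.8131e+6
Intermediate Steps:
(1981 - 767/(-1584))*(3113 - 4028) = (1981 - 767*(-1/1584))*(-915) = (1981 + 767/1584)*(-915) = (3138671/1584)*(-915) = -957294655/528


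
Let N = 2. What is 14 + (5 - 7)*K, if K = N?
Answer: 10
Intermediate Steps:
K = 2
14 + (5 - 7)*K = 14 + (5 - 7)*2 = 14 - 2*2 = 14 - 4 = 10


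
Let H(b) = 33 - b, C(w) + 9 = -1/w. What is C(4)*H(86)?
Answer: 1961/4 ≈ 490.25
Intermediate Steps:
C(w) = -9 - 1/w
C(4)*H(86) = (-9 - 1/4)*(33 - 1*86) = (-9 - 1*¼)*(33 - 86) = (-9 - ¼)*(-53) = -37/4*(-53) = 1961/4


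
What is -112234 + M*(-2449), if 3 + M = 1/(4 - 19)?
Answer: -1570856/15 ≈ -1.0472e+5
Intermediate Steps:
M = -46/15 (M = -3 + 1/(4 - 19) = -3 + 1/(-15) = -3 - 1/15 = -46/15 ≈ -3.0667)
-112234 + M*(-2449) = -112234 - 46/15*(-2449) = -112234 + 112654/15 = -1570856/15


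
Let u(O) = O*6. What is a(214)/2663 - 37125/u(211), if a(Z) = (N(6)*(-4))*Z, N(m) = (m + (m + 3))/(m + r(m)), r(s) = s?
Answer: -33406165/1123786 ≈ -29.726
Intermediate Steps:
N(m) = (3 + 2*m)/(2*m) (N(m) = (m + (m + 3))/(m + m) = (m + (3 + m))/((2*m)) = (3 + 2*m)*(1/(2*m)) = (3 + 2*m)/(2*m))
a(Z) = -5*Z (a(Z) = (((3/2 + 6)/6)*(-4))*Z = (((⅙)*(15/2))*(-4))*Z = ((5/4)*(-4))*Z = -5*Z)
u(O) = 6*O
a(214)/2663 - 37125/u(211) = -5*214/2663 - 37125/(6*211) = -1070*1/2663 - 37125/1266 = -1070/2663 - 37125*1/1266 = -1070/2663 - 12375/422 = -33406165/1123786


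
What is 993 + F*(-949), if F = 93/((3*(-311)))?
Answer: 338242/311 ≈ 1087.6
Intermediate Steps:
F = -31/311 (F = 93/(-933) = 93*(-1/933) = -31/311 ≈ -0.099678)
993 + F*(-949) = 993 - 31/311*(-949) = 993 + 29419/311 = 338242/311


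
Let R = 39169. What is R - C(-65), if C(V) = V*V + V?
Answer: 35009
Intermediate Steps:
C(V) = V + V**2 (C(V) = V**2 + V = V + V**2)
R - C(-65) = 39169 - (-65)*(1 - 65) = 39169 - (-65)*(-64) = 39169 - 1*4160 = 39169 - 4160 = 35009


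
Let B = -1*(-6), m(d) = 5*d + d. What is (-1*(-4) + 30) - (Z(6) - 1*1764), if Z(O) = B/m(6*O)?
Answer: 64727/36 ≈ 1798.0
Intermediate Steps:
m(d) = 6*d
B = 6
Z(O) = 1/(6*O) (Z(O) = 6/((6*(6*O))) = 6/((36*O)) = 6*(1/(36*O)) = 1/(6*O))
(-1*(-4) + 30) - (Z(6) - 1*1764) = (-1*(-4) + 30) - ((⅙)/6 - 1*1764) = (4 + 30) - ((⅙)*(⅙) - 1764) = 34 - (1/36 - 1764) = 34 - 1*(-63503/36) = 34 + 63503/36 = 64727/36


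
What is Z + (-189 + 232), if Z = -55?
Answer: -12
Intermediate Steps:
Z + (-189 + 232) = -55 + (-189 + 232) = -55 + 43 = -12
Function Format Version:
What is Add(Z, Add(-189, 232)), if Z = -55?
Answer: -12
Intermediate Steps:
Add(Z, Add(-189, 232)) = Add(-55, Add(-189, 232)) = Add(-55, 43) = -12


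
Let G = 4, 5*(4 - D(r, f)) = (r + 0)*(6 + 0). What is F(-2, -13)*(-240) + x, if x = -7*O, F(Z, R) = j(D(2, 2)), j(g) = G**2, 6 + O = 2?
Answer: -3812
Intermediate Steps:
O = -4 (O = -6 + 2 = -4)
D(r, f) = 4 - 6*r/5 (D(r, f) = 4 - (r + 0)*(6 + 0)/5 = 4 - r*6/5 = 4 - 6*r/5)
j(g) = 16 (j(g) = 4**2 = 16)
F(Z, R) = 16
x = 28 (x = -7*(-4) = 28)
F(-2, -13)*(-240) + x = 16*(-240) + 28 = -3840 + 28 = -3812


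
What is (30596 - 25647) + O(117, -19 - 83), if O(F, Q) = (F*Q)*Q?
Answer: 1222217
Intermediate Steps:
O(F, Q) = F*Q²
(30596 - 25647) + O(117, -19 - 83) = (30596 - 25647) + 117*(-19 - 83)² = 4949 + 117*(-102)² = 4949 + 117*10404 = 4949 + 1217268 = 1222217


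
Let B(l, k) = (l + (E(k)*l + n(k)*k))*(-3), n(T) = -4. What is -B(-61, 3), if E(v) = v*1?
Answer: -768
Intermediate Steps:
E(v) = v
B(l, k) = -3*l + 12*k - 3*k*l (B(l, k) = (l + (k*l - 4*k))*(-3) = (l + (-4*k + k*l))*(-3) = (l - 4*k + k*l)*(-3) = -3*l + 12*k - 3*k*l)
-B(-61, 3) = -(-3*(-61) + 12*3 - 3*3*(-61)) = -(183 + 36 + 549) = -1*768 = -768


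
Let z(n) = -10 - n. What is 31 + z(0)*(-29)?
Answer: 321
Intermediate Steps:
31 + z(0)*(-29) = 31 + (-10 - 1*0)*(-29) = 31 + (-10 + 0)*(-29) = 31 - 10*(-29) = 31 + 290 = 321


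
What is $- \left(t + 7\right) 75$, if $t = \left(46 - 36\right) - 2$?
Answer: $-1125$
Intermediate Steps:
$t = 8$ ($t = 10 - 2 = 8$)
$- \left(t + 7\right) 75 = - \left(8 + 7\right) 75 = - 15 \cdot 75 = \left(-1\right) 1125 = -1125$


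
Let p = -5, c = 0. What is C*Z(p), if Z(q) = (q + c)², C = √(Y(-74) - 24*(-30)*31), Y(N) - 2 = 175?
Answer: 25*√22497 ≈ 3749.8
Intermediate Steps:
Y(N) = 177 (Y(N) = 2 + 175 = 177)
C = √22497 (C = √(177 - 24*(-30)*31) = √(177 + 720*31) = √(177 + 22320) = √22497 ≈ 149.99)
Z(q) = q² (Z(q) = (q + 0)² = q²)
C*Z(p) = √22497*(-5)² = √22497*25 = 25*√22497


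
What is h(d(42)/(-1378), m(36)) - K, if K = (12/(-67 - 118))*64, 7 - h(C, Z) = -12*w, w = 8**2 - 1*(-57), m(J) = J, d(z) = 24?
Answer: 270683/185 ≈ 1463.2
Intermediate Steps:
w = 121 (w = 64 + 57 = 121)
h(C, Z) = 1459 (h(C, Z) = 7 - (-12)*121 = 7 - 1*(-1452) = 7 + 1452 = 1459)
K = -768/185 (K = (12/(-185))*64 = (12*(-1/185))*64 = -12/185*64 = -768/185 ≈ -4.1514)
h(d(42)/(-1378), m(36)) - K = 1459 - 1*(-768/185) = 1459 + 768/185 = 270683/185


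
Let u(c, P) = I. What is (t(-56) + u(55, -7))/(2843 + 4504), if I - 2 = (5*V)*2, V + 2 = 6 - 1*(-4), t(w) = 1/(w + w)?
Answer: 3061/274288 ≈ 0.011160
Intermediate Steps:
t(w) = 1/(2*w)
V = 8 (V = -2 + (6 - 1*(-4)) = -2 + (6 + 4) = -2 + 10 = 8)
I = 82 (I = 2 + (5*8)*2 = 2 + 40*2 = 2 + 80 = 82)
u(c, P) = 82
(t(-56) + u(55, -7))/(2843 + 4504) = ((½)/(-56) + 82)/(2843 + 4504) = ((½)*(-1/56) + 82)/7347 = (-1/112 + 82)*(1/7347) = (9183/112)*(1/7347) = 3061/274288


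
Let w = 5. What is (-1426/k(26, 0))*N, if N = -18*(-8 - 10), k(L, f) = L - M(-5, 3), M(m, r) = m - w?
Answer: -12834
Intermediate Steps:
M(m, r) = -5 + m (M(m, r) = m - 1*5 = m - 5 = -5 + m)
k(L, f) = 10 + L (k(L, f) = L - (-5 - 5) = L - 1*(-10) = L + 10 = 10 + L)
N = 324 (N = -18*(-18) = 324)
(-1426/k(26, 0))*N = -1426/(10 + 26)*324 = -1426/36*324 = -1426*1/36*324 = -713/18*324 = -12834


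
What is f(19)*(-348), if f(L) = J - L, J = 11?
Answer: 2784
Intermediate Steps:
f(L) = 11 - L
f(19)*(-348) = (11 - 1*19)*(-348) = (11 - 19)*(-348) = -8*(-348) = 2784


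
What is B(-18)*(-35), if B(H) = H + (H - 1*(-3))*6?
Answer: 3780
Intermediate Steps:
B(H) = 18 + 7*H (B(H) = H + (H + 3)*6 = H + (3 + H)*6 = H + (18 + 6*H) = 18 + 7*H)
B(-18)*(-35) = (18 + 7*(-18))*(-35) = (18 - 126)*(-35) = -108*(-35) = 3780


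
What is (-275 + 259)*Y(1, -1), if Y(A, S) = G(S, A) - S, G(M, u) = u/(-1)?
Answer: 0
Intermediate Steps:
G(M, u) = -u (G(M, u) = u*(-1) = -u)
Y(A, S) = -A - S
(-275 + 259)*Y(1, -1) = (-275 + 259)*(-1*1 - 1*(-1)) = -16*(-1 + 1) = -16*0 = 0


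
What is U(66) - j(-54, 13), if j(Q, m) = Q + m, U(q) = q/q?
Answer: 42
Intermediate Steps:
U(q) = 1
U(66) - j(-54, 13) = 1 - (-54 + 13) = 1 - 1*(-41) = 1 + 41 = 42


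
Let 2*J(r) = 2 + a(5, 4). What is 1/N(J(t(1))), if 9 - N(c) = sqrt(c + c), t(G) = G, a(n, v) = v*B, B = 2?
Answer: 9/71 + sqrt(10)/71 ≈ 0.17130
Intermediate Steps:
a(n, v) = 2*v (a(n, v) = v*2 = 2*v)
J(r) = 5 (J(r) = (2 + 2*4)/2 = (2 + 8)/2 = (1/2)*10 = 5)
N(c) = 9 - sqrt(2)*sqrt(c) (N(c) = 9 - sqrt(c + c) = 9 - sqrt(2*c) = 9 - sqrt(2)*sqrt(c))
1/N(J(t(1))) = 1/(9 - sqrt(2)*sqrt(5)) = 1/(9 - sqrt(10))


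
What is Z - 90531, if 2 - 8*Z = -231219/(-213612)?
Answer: -51569289257/569632 ≈ -90531.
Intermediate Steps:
Z = 65335/569632 (Z = ¼ - (-231219)/(8*(-213612)) = ¼ - (-231219)*(-1)/(8*213612) = ¼ - ⅛*77073/71204 = ¼ - 77073/569632 = 65335/569632 ≈ 0.11470)
Z - 90531 = 65335/569632 - 90531 = -51569289257/569632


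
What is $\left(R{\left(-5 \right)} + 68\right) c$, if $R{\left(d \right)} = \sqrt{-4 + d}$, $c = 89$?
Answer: $6052 + 267 i \approx 6052.0 + 267.0 i$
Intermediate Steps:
$\left(R{\left(-5 \right)} + 68\right) c = \left(\sqrt{-4 - 5} + 68\right) 89 = \left(\sqrt{-9} + 68\right) 89 = \left(3 i + 68\right) 89 = \left(68 + 3 i\right) 89 = 6052 + 267 i$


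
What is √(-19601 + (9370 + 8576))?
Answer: I*√1655 ≈ 40.682*I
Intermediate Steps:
√(-19601 + (9370 + 8576)) = √(-19601 + 17946) = √(-1655) = I*√1655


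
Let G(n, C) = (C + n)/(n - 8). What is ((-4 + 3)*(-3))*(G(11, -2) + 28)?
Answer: 93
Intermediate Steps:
G(n, C) = (C + n)/(-8 + n)
((-4 + 3)*(-3))*(G(11, -2) + 28) = ((-4 + 3)*(-3))*((-2 + 11)/(-8 + 11) + 28) = (-1*(-3))*(9/3 + 28) = 3*((1/3)*9 + 28) = 3*(3 + 28) = 3*31 = 93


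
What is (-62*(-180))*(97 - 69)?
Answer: 312480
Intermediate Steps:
(-62*(-180))*(97 - 69) = 11160*28 = 312480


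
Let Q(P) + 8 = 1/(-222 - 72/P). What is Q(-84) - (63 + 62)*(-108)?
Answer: 20885609/1548 ≈ 13492.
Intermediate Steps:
Q(P) = -8 + 1/(-222 - 72/P)
Q(-84) - (63 + 62)*(-108) = (-576 - 1777*(-84))/(6*(12 + 37*(-84))) - (63 + 62)*(-108) = (-576 + 149268)/(6*(12 - 3108)) - 125*(-108) = (⅙)*148692/(-3096) - 1*(-13500) = (⅙)*(-1/3096)*148692 + 13500 = -12391/1548 + 13500 = 20885609/1548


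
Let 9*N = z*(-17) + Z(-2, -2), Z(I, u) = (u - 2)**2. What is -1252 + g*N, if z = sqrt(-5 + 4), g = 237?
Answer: -2492/3 - 1343*I/3 ≈ -830.67 - 447.67*I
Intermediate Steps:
Z(I, u) = (-2 + u)**2
z = I (z = sqrt(-1) = I ≈ 1.0*I)
N = 16/9 - 17*I/9 (N = (I*(-17) + (-2 - 2)**2)/9 = (-17*I + (-4)**2)/9 = (-17*I + 16)/9 = (16 - 17*I)/9 = 16/9 - 17*I/9 ≈ 1.7778 - 1.8889*I)
-1252 + g*N = -1252 + 237*(16/9 - 17*I/9) = -1252 + (1264/3 - 1343*I/3) = -2492/3 - 1343*I/3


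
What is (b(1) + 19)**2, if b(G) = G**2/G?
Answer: 400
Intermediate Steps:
b(G) = G
(b(1) + 19)**2 = (1 + 19)**2 = 20**2 = 400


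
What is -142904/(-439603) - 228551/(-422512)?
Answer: 160850360101/185737542736 ≈ 0.86601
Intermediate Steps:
-142904/(-439603) - 228551/(-422512) = -142904*(-1/439603) - 228551*(-1/422512) = 142904/439603 + 228551/422512 = 160850360101/185737542736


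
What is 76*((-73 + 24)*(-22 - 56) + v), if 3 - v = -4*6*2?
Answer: 294348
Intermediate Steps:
v = 51 (v = 3 - (-4*6)*2 = 3 - (-24)*2 = 3 - 1*(-48) = 3 + 48 = 51)
76*((-73 + 24)*(-22 - 56) + v) = 76*((-73 + 24)*(-22 - 56) + 51) = 76*(-49*(-78) + 51) = 76*(3822 + 51) = 76*3873 = 294348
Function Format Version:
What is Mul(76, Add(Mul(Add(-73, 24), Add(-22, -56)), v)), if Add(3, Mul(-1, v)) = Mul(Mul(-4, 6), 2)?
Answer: 294348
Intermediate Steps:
v = 51 (v = Add(3, Mul(-1, Mul(Mul(-4, 6), 2))) = Add(3, Mul(-1, Mul(-24, 2))) = Add(3, Mul(-1, -48)) = Add(3, 48) = 51)
Mul(76, Add(Mul(Add(-73, 24), Add(-22, -56)), v)) = Mul(76, Add(Mul(Add(-73, 24), Add(-22, -56)), 51)) = Mul(76, Add(Mul(-49, -78), 51)) = Mul(76, Add(3822, 51)) = Mul(76, 3873) = 294348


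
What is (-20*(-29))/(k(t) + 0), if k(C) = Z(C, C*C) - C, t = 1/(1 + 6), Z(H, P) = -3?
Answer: -2030/11 ≈ -184.55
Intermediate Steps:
t = 1/7 ≈ 0.14286
k(C) = -3 - C
(-20*(-29))/(k(t) + 0) = (-20*(-29))/((-3 - 1*1/7) + 0) = 580/((-3 - 1/7) + 0) = 580/(-22/7 + 0) = 580/(-22/7) = 580*(-7/22) = -2030/11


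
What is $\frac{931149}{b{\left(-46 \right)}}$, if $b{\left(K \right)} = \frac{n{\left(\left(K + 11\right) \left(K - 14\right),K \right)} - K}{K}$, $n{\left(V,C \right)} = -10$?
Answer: $- \frac{2379603}{2} \approx -1.1898 \cdot 10^{6}$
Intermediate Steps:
$b{\left(K \right)} = \frac{-10 - K}{K}$
$\frac{931149}{b{\left(-46 \right)}} = \frac{931149}{\frac{1}{-46} \left(-10 - -46\right)} = \frac{931149}{\left(- \frac{1}{46}\right) \left(-10 + 46\right)} = \frac{931149}{\left(- \frac{1}{46}\right) 36} = \frac{931149}{- \frac{18}{23}} = 931149 \left(- \frac{23}{18}\right) = - \frac{2379603}{2}$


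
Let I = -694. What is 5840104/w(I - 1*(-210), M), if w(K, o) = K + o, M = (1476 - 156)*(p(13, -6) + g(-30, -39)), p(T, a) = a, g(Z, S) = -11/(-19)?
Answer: -27740494/36289 ≈ -764.43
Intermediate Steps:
g(Z, S) = 11/19 (g(Z, S) = -11*(-1/19) = 11/19)
M = -135960/19 (M = (1476 - 156)*(-6 + 11/19) = 1320*(-103/19) = -135960/19 ≈ -7155.8)
5840104/w(I - 1*(-210), M) = 5840104/((-694 - 1*(-210)) - 135960/19) = 5840104/((-694 + 210) - 135960/19) = 5840104/(-484 - 135960/19) = 5840104/(-145156/19) = 5840104*(-19/145156) = -27740494/36289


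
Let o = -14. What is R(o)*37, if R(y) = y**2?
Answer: 7252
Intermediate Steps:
R(o)*37 = (-14)**2*37 = 196*37 = 7252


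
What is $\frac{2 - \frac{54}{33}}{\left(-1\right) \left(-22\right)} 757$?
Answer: $\frac{1514}{121} \approx 12.512$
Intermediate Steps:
$\frac{2 - \frac{54}{33}}{\left(-1\right) \left(-22\right)} 757 = \frac{2 - \frac{18}{11}}{22} \cdot 757 = \left(2 - \frac{18}{11}\right) \frac{1}{22} \cdot 757 = \frac{4}{11} \cdot \frac{1}{22} \cdot 757 = \frac{2}{121} \cdot 757 = \frac{1514}{121}$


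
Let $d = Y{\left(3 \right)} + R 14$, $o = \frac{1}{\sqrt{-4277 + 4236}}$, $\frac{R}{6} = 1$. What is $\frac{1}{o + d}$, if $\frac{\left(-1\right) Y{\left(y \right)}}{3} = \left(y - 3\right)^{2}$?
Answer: $\frac{3444}{289297} + \frac{i \sqrt{41}}{289297} \approx 0.011905 + 2.2133 \cdot 10^{-5} i$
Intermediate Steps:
$Y{\left(y \right)} = - 3 \left(-3 + y\right)^{2}$ ($Y{\left(y \right)} = - 3 \left(y - 3\right)^{2} = - 3 \left(-3 + y\right)^{2}$)
$R = 6$ ($R = 6 \cdot 1 = 6$)
$o = - \frac{i \sqrt{41}}{41}$ ($o = \frac{1}{\sqrt{-41}} = \frac{1}{i \sqrt{41}} = - \frac{i \sqrt{41}}{41} \approx - 0.15617 i$)
$d = 84$ ($d = - 3 \left(-3 + 3\right)^{2} + 6 \cdot 14 = - 3 \cdot 0^{2} + 84 = \left(-3\right) 0 + 84 = 0 + 84 = 84$)
$\frac{1}{o + d} = \frac{1}{- \frac{i \sqrt{41}}{41} + 84} = \frac{1}{84 - \frac{i \sqrt{41}}{41}}$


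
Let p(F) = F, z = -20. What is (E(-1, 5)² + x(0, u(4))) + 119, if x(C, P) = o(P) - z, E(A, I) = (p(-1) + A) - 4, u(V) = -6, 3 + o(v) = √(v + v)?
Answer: 172 + 2*I*√3 ≈ 172.0 + 3.4641*I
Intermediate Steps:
o(v) = -3 + √2*√v (o(v) = -3 + √(v + v) = -3 + √(2*v) = -3 + √2*√v)
E(A, I) = -5 + A (E(A, I) = (-1 + A) - 4 = -5 + A)
x(C, P) = 17 + √2*√P (x(C, P) = (-3 + √2*√P) - 1*(-20) = (-3 + √2*√P) + 20 = 17 + √2*√P)
(E(-1, 5)² + x(0, u(4))) + 119 = ((-5 - 1)² + (17 + √2*√(-6))) + 119 = ((-6)² + (17 + √2*(I*√6))) + 119 = (36 + (17 + 2*I*√3)) + 119 = (53 + 2*I*√3) + 119 = 172 + 2*I*√3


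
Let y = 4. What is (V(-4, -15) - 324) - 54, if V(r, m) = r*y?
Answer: -394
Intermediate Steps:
V(r, m) = 4*r (V(r, m) = r*4 = 4*r)
(V(-4, -15) - 324) - 54 = (4*(-4) - 324) - 54 = (-16 - 324) - 54 = -340 - 54 = -394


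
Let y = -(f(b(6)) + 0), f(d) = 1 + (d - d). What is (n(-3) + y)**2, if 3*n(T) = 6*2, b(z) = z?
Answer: 9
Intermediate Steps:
f(d) = 1 (f(d) = 1 + 0 = 1)
n(T) = 4 (n(T) = (6*2)/3 = (1/3)*12 = 4)
y = -1 (y = -(1 + 0) = -1*1 = -1)
(n(-3) + y)**2 = (4 - 1)**2 = 3**2 = 9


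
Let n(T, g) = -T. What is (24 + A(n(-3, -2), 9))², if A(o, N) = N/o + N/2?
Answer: 3969/4 ≈ 992.25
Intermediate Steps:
A(o, N) = N/2 + N/o (A(o, N) = N/o + N*(½) = N/o + N/2 = N/2 + N/o)
(24 + A(n(-3, -2), 9))² = (24 + ((½)*9 + 9/((-1*(-3)))))² = (24 + (9/2 + 9/3))² = (24 + (9/2 + 9*(⅓)))² = (24 + (9/2 + 3))² = (24 + 15/2)² = (63/2)² = 3969/4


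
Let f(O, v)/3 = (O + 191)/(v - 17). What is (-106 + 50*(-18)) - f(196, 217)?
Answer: -202361/200 ≈ -1011.8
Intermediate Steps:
f(O, v) = 3*(191 + O)/(-17 + v) (f(O, v) = 3*((O + 191)/(v - 17)) = 3*((191 + O)/(-17 + v)) = 3*(191 + O)/(-17 + v))
(-106 + 50*(-18)) - f(196, 217) = (-106 + 50*(-18)) - 3*(191 + 196)/(-17 + 217) = (-106 - 900) - 3*387/200 = -1006 - 3*387/200 = -1006 - 1*1161/200 = -1006 - 1161/200 = -202361/200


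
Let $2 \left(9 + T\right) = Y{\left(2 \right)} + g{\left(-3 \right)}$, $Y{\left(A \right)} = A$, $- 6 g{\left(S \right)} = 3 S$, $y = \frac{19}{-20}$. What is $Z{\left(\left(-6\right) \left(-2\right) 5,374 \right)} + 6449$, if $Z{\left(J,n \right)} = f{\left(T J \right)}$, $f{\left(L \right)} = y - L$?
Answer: $\frac{137661}{20} \approx 6883.0$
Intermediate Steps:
$y = - \frac{19}{20}$ ($y = 19 \left(- \frac{1}{20}\right) = - \frac{19}{20} \approx -0.95$)
$g{\left(S \right)} = - \frac{S}{2}$ ($g{\left(S \right)} = - \frac{3 S}{6} = - \frac{S}{2}$)
$T = - \frac{29}{4}$ ($T = -9 + \frac{2 - - \frac{3}{2}}{2} = -9 + \frac{2 + \frac{3}{2}}{2} = -9 + \frac{1}{2} \cdot \frac{7}{2} = -9 + \frac{7}{4} = - \frac{29}{4} \approx -7.25$)
$f{\left(L \right)} = - \frac{19}{20} - L$
$Z{\left(J,n \right)} = - \frac{19}{20} + \frac{29 J}{4}$ ($Z{\left(J,n \right)} = - \frac{19}{20} - - \frac{29 J}{4} = - \frac{19}{20} + \frac{29 J}{4}$)
$Z{\left(\left(-6\right) \left(-2\right) 5,374 \right)} + 6449 = \left(- \frac{19}{20} + \frac{29 \left(-6\right) \left(-2\right) 5}{4}\right) + 6449 = \left(- \frac{19}{20} + \frac{29 \cdot 12 \cdot 5}{4}\right) + 6449 = \left(- \frac{19}{20} + \frac{29}{4} \cdot 60\right) + 6449 = \left(- \frac{19}{20} + 435\right) + 6449 = \frac{8681}{20} + 6449 = \frac{137661}{20}$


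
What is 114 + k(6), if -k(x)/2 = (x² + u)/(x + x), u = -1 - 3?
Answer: 326/3 ≈ 108.67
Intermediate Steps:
u = -4
k(x) = -(-4 + x²)/x (k(x) = -2*(x² - 4)/(x + x) = -2*(-4 + x²)/(2*x) = -2*(-4 + x²)*1/(2*x) = -(-4 + x²)/x)
114 + k(6) = 114 + (-1*6 + 4/6) = 114 + (-6 + 4*(⅙)) = 114 + (-6 + ⅔) = 114 - 16/3 = 326/3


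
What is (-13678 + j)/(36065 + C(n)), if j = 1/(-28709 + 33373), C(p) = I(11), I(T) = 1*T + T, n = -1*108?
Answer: -63794191/168309768 ≈ -0.37903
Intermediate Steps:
n = -108
I(T) = 2*T (I(T) = T + T = 2*T)
C(p) = 22 (C(p) = 2*11 = 22)
j = 1/4664 ≈ 0.00021441
(-13678 + j)/(36065 + C(n)) = (-13678 + 1/4664)/(36065 + 22) = -63794191/4664/36087 = -63794191/4664*1/36087 = -63794191/168309768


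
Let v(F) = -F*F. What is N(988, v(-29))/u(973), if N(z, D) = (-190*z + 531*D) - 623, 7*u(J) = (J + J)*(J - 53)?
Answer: -317457/127880 ≈ -2.4825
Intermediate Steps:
v(F) = -F²
u(J) = 2*J*(-53 + J)/7 (u(J) = ((J + J)*(J - 53))/7 = ((2*J)*(-53 + J))/7 = (2*J*(-53 + J))/7 = 2*J*(-53 + J)/7)
N(z, D) = -623 - 190*z + 531*D
N(988, v(-29))/u(973) = (-623 - 190*988 + 531*(-1*(-29)²))/(((2/7)*973*(-53 + 973))) = (-623 - 187720 + 531*(-1*841))/(((2/7)*973*920)) = (-623 - 187720 + 531*(-841))/255760 = (-623 - 187720 - 446571)*(1/255760) = -634914*1/255760 = -317457/127880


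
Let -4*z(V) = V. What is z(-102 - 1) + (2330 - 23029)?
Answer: -82693/4 ≈ -20673.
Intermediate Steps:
z(V) = -V/4
z(-102 - 1) + (2330 - 23029) = -(-102 - 1)/4 + (2330 - 23029) = -1/4*(-103) - 20699 = 103/4 - 20699 = -82693/4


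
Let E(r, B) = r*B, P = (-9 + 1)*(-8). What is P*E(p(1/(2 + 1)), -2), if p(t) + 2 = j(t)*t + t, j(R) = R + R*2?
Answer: 512/3 ≈ 170.67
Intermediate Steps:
j(R) = 3*R (j(R) = R + 2*R = 3*R)
P = 64 (P = -8*(-8) = 64)
p(t) = -2 + t + 3*t**2 (p(t) = -2 + ((3*t)*t + t) = -2 + (3*t**2 + t) = -2 + (t + 3*t**2) = -2 + t + 3*t**2)
E(r, B) = B*r
P*E(p(1/(2 + 1)), -2) = 64*(-2*(-2 + 1/(2 + 1) + 3*(1/(2 + 1))**2)) = 64*(-2*(-2 + 1/3 + 3*(1/3)**2)) = 64*(-2*(-2 + 1/3 + 3*(1/9))) = 64*(-2*(-2 + 1/3 + 1/3)) = 64*(-2*(-4/3)) = 64*(8/3) = 512/3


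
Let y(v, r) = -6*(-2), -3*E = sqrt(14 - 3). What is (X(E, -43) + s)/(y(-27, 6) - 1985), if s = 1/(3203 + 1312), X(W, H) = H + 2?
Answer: 185114/8908095 ≈ 0.020780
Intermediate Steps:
E = -sqrt(11)/3 (E = -sqrt(14 - 3)/3 = -sqrt(11)/3 ≈ -1.1055)
X(W, H) = 2 + H
y(v, r) = 12
s = 1/4515 ≈ 0.00022148
(X(E, -43) + s)/(y(-27, 6) - 1985) = ((2 - 43) + 1/4515)/(12 - 1985) = (-41 + 1/4515)/(-1973) = -185114/4515*(-1/1973) = 185114/8908095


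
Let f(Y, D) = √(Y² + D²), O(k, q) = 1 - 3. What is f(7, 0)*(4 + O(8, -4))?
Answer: 14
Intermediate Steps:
O(k, q) = -2
f(Y, D) = √(D² + Y²)
f(7, 0)*(4 + O(8, -4)) = √(0² + 7²)*(4 - 2) = √(0 + 49)*2 = √49*2 = 7*2 = 14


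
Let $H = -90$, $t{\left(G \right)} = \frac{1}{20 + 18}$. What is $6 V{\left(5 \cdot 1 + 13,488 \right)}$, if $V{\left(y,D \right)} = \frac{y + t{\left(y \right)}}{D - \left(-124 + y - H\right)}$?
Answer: $\frac{685}{3192} \approx 0.2146$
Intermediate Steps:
$t{\left(G \right)} = \frac{1}{38}$
$V{\left(y,D \right)} = \frac{\frac{1}{38} + y}{34 + D - y}$ ($V{\left(y,D \right)} = \frac{y + \frac{1}{38}}{D - \left(-34 + y\right)} = \frac{\frac{1}{38} + y}{D - \left(-34 + y\right)} = \frac{\frac{1}{38} + y}{34 + D - y}$)
$6 V{\left(5 \cdot 1 + 13,488 \right)} = 6 \frac{\frac{1}{38} + \left(5 \cdot 1 + 13\right)}{34 + 488 - \left(5 \cdot 1 + 13\right)} = 6 \frac{\frac{1}{38} + \left(5 + 13\right)}{34 + 488 - \left(5 + 13\right)} = 6 \frac{\frac{1}{38} + 18}{34 + 488 - 18} = 6 \frac{1}{34 + 488 - 18} \cdot \frac{685}{38} = 6 \cdot \frac{1}{504} \cdot \frac{685}{38} = 6 \cdot \frac{685}{19152} = \frac{685}{3192}$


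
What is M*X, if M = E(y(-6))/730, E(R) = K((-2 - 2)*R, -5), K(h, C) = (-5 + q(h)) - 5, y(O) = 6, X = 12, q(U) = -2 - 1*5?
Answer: -102/365 ≈ -0.27945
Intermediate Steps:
q(U) = -7 (q(U) = -2 - 5 = -7)
K(h, C) = -17 (K(h, C) = (-5 - 7) - 5 = -12 - 5 = -17)
E(R) = -17
M = -17/730 ≈ -0.023288
M*X = -17/730*12 = -102/365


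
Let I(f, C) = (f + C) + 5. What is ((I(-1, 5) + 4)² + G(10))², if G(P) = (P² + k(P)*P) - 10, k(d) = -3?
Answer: 52441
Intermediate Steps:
G(P) = -10 + P² - 3*P (G(P) = (P² - 3*P) - 10 = -10 + P² - 3*P)
I(f, C) = 5 + C + f (I(f, C) = (C + f) + 5 = 5 + C + f)
((I(-1, 5) + 4)² + G(10))² = (((5 + 5 - 1) + 4)² + (-10 + 10² - 3*10))² = ((9 + 4)² + (-10 + 100 - 30))² = (13² + 60)² = (169 + 60)² = 229² = 52441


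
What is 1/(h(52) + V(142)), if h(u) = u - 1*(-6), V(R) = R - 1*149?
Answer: 1/51 ≈ 0.019608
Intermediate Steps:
V(R) = -149 + R (V(R) = R - 149 = -149 + R)
h(u) = 6 + u (h(u) = u + 6 = 6 + u)
1/(h(52) + V(142)) = 1/((6 + 52) + (-149 + 142)) = 1/(58 - 7) = 1/51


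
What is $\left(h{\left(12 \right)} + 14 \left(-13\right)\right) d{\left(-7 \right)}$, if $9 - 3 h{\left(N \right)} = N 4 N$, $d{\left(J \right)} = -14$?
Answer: $5194$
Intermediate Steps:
$h{\left(N \right)} = 3 - \frac{4 N^{2}}{3}$ ($h{\left(N \right)} = 3 - \frac{N 4 N}{3} = 3 - \frac{4 N N}{3} = 3 - \frac{4 N^{2}}{3}$)
$\left(h{\left(12 \right)} + 14 \left(-13\right)\right) d{\left(-7 \right)} = \left(\left(3 - \frac{4 \cdot 12^{2}}{3}\right) + 14 \left(-13\right)\right) \left(-14\right) = \left(\left(3 - 192\right) - 182\right) \left(-14\right) = \left(-189 - 182\right) \left(-14\right) = \left(-371\right) \left(-14\right) = 5194$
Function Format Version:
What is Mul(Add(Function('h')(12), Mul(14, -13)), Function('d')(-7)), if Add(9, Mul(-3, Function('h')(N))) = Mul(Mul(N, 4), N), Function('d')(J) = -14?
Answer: 5194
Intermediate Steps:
Function('h')(N) = Add(3, Mul(Rational(-4, 3), Pow(N, 2))) (Function('h')(N) = Add(3, Mul(Rational(-1, 3), Mul(Mul(N, 4), N))) = Add(3, Mul(Rational(-1, 3), Mul(Mul(4, N), N))) = Add(3, Mul(Rational(-1, 3), Mul(4, Pow(N, 2)))) = Add(3, Mul(Rational(-4, 3), Pow(N, 2))))
Mul(Add(Function('h')(12), Mul(14, -13)), Function('d')(-7)) = Mul(Add(Add(3, Mul(Rational(-4, 3), Pow(12, 2))), Mul(14, -13)), -14) = Mul(Add(Add(3, Mul(Rational(-4, 3), 144)), -182), -14) = Mul(Add(Add(3, -192), -182), -14) = Mul(Add(-189, -182), -14) = Mul(-371, -14) = 5194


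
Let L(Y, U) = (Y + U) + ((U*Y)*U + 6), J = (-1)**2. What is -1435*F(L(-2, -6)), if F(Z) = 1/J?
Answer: -1435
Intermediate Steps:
J = 1
L(Y, U) = 6 + U + Y + Y*U**2 (L(Y, U) = (U + Y) + (Y*U**2 + 6) = (U + Y) + (6 + Y*U**2) = 6 + U + Y + Y*U**2)
F(Z) = 1 (F(Z) = 1/1 = 1)
-1435*F(L(-2, -6)) = -1435*1 = -1435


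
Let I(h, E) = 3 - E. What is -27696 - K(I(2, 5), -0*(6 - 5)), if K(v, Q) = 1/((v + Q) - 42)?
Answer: -1218623/44 ≈ -27696.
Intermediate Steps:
K(v, Q) = 1/(-42 + Q + v) (K(v, Q) = 1/((Q + v) - 42) = 1/(-42 + Q + v))
-27696 - K(I(2, 5), -0*(6 - 5)) = -27696 - 1/(-42 - 0*(6 - 5) + (3 - 1*5)) = -27696 - 1/(-42 - 0 + (3 - 5)) = -27696 - 1/(-42 - 10*0 - 2) = -27696 - 1/(-42 + 0 - 2) = -27696 - 1/(-44) = -27696 - 1*(-1/44) = -27696 + 1/44 = -1218623/44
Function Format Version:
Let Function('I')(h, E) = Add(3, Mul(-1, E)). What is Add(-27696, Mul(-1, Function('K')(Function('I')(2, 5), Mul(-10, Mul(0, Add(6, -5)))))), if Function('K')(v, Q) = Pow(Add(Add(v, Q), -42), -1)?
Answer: Rational(-1218623, 44) ≈ -27696.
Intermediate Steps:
Function('K')(v, Q) = Pow(Add(-42, Q, v), -1) (Function('K')(v, Q) = Pow(Add(Add(Q, v), -42), -1) = Pow(Add(-42, Q, v), -1))
Add(-27696, Mul(-1, Function('K')(Function('I')(2, 5), Mul(-10, Mul(0, Add(6, -5)))))) = Add(-27696, Mul(-1, Pow(Add(-42, Mul(-10, Mul(0, Add(6, -5))), Add(3, Mul(-1, 5))), -1))) = Add(-27696, Mul(-1, Pow(Add(-42, Mul(-10, Mul(0, 1)), Add(3, -5)), -1))) = Add(-27696, Mul(-1, Pow(Add(-42, Mul(-10, 0), -2), -1))) = Add(-27696, Mul(-1, Pow(Add(-42, 0, -2), -1))) = Add(-27696, Mul(-1, Pow(-44, -1))) = Add(-27696, Mul(-1, Rational(-1, 44))) = Add(-27696, Rational(1, 44)) = Rational(-1218623, 44)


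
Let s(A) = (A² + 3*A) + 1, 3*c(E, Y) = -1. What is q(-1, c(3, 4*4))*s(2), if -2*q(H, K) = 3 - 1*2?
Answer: -11/2 ≈ -5.5000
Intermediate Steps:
c(E, Y) = -⅓ (c(E, Y) = (⅓)*(-1) = -⅓)
s(A) = 1 + A² + 3*A
q(H, K) = -½ (q(H, K) = -(3 - 1*2)/2 = -(3 - 2)/2 = -½*1 = -½)
q(-1, c(3, 4*4))*s(2) = -(1 + 2² + 3*2)/2 = -(1 + 4 + 6)/2 = -½*11 = -11/2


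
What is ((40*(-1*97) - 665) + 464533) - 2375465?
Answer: -1915477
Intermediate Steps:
((40*(-1*97) - 665) + 464533) - 2375465 = ((40*(-97) - 665) + 464533) - 2375465 = ((-3880 - 665) + 464533) - 2375465 = (-4545 + 464533) - 2375465 = 459988 - 2375465 = -1915477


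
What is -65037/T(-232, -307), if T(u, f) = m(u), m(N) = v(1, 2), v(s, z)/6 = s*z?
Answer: -21679/4 ≈ -5419.8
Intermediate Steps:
v(s, z) = 6*s*z (v(s, z) = 6*(s*z) = 6*s*z)
m(N) = 12 (m(N) = 6*1*2 = 12)
T(u, f) = 12
-65037/T(-232, -307) = -65037/12 = -65037*1/12 = -21679/4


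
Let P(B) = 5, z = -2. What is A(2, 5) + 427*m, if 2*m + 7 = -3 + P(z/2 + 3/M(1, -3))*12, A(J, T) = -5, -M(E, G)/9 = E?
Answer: 10670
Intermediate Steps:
M(E, G) = -9*E
m = 25 (m = -7/2 + (-3 + 5*12)/2 = -7/2 + (-3 + 60)/2 = -7/2 + (1/2)*57 = -7/2 + 57/2 = 25)
A(2, 5) + 427*m = -5 + 427*25 = -5 + 10675 = 10670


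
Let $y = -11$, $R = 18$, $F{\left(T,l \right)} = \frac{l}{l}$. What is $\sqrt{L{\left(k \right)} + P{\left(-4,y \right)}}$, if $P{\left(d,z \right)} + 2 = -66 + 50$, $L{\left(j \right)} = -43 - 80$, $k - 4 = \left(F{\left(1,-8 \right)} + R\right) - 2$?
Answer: $i \sqrt{141} \approx 11.874 i$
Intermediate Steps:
$F{\left(T,l \right)} = 1$
$k = 21$ ($k = 4 + \left(\left(1 + 18\right) - 2\right) = 4 + \left(19 - 2\right) = 4 + 17 = 21$)
$L{\left(j \right)} = -123$ ($L{\left(j \right)} = -43 - 80 = -123$)
$P{\left(d,z \right)} = -18$ ($P{\left(d,z \right)} = -2 + \left(-66 + 50\right) = -2 - 16 = -18$)
$\sqrt{L{\left(k \right)} + P{\left(-4,y \right)}} = \sqrt{-123 - 18} = \sqrt{-141} = i \sqrt{141}$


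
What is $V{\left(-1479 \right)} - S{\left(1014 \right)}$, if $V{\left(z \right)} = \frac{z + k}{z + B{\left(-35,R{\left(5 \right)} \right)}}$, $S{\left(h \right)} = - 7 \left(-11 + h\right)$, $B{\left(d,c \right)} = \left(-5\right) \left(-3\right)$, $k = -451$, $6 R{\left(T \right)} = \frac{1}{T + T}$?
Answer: $\frac{5140337}{732} \approx 7022.3$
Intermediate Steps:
$R{\left(T \right)} = \frac{1}{12 T}$ ($R{\left(T \right)} = \frac{1}{6 \left(T + T\right)} = \frac{1}{6 \cdot 2 T} = \frac{\frac{1}{2} \frac{1}{T}}{6} = \frac{1}{12 T}$)
$B{\left(d,c \right)} = 15$
$S{\left(h \right)} = 77 - 7 h$
$V{\left(z \right)} = \frac{-451 + z}{15 + z}$ ($V{\left(z \right)} = \frac{z - 451}{z + 15} = \frac{-451 + z}{15 + z}$)
$V{\left(-1479 \right)} - S{\left(1014 \right)} = \frac{-451 - 1479}{15 - 1479} - \left(77 - 7098\right) = \frac{1}{-1464} \left(-1930\right) - \left(77 - 7098\right) = \left(- \frac{1}{1464}\right) \left(-1930\right) - -7021 = \frac{965}{732} + 7021 = \frac{5140337}{732}$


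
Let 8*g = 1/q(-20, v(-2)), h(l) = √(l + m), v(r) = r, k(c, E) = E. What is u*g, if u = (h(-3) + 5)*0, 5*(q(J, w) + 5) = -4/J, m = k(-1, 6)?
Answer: 0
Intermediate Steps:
m = 6
q(J, w) = -5 - 4/(5*J) (q(J, w) = -5 + (-4/J)/5 = -5 - 4/(5*J))
h(l) = √(6 + l) (h(l) = √(l + 6) = √(6 + l))
g = -25/992 (g = 1/(8*(-5 - ⅘/(-20))) = 1/(8*(-5 - ⅘*(-1/20))) = 1/(8*(-5 + 1/25)) = 1/(8*(-124/25)) = (⅛)*(-25/124) = -25/992 ≈ -0.025202)
u = 0 (u = (√(6 - 3) + 5)*0 = (√3 + 5)*0 = (5 + √3)*0 = 0)
u*g = 0*(-25/992) = 0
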